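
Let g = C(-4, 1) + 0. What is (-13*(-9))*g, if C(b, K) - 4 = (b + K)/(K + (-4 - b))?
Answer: 117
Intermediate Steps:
C(b, K) = 4 + (K + b)/(-4 + K - b) (C(b, K) = 4 + (b + K)/(K + (-4 - b)) = 4 + (K + b)/(-4 + K - b))
g = 1 (g = (16 - 5*1 + 3*(-4))/(4 - 4 - 1*1) + 0 = (16 - 5 - 12)/(4 - 4 - 1) + 0 = -1/(-1) + 0 = -1*(-1) + 0 = 1 + 0 = 1)
(-13*(-9))*g = -13*(-9)*1 = 117*1 = 117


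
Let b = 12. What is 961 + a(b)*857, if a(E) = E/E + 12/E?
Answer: 2675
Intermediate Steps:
a(E) = 1 + 12/E
961 + a(b)*857 = 961 + ((12 + 12)/12)*857 = 961 + ((1/12)*24)*857 = 961 + 2*857 = 961 + 1714 = 2675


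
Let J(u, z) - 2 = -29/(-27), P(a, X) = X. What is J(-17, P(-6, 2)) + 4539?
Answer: 122636/27 ≈ 4542.1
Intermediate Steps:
J(u, z) = 83/27 (J(u, z) = 2 - 29/(-27) = 2 - 29*(-1/27) = 2 + 29/27 = 83/27)
J(-17, P(-6, 2)) + 4539 = 83/27 + 4539 = 122636/27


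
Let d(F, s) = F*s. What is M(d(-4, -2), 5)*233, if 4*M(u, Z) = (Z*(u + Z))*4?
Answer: 15145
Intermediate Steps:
M(u, Z) = Z*(Z + u) (M(u, Z) = ((Z*(u + Z))*4)/4 = ((Z*(Z + u))*4)/4 = (4*Z*(Z + u))/4 = Z*(Z + u))
M(d(-4, -2), 5)*233 = (5*(5 - 4*(-2)))*233 = (5*(5 + 8))*233 = (5*13)*233 = 65*233 = 15145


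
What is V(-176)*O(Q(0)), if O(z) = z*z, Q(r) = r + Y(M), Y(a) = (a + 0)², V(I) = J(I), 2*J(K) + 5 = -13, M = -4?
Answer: -2304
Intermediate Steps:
J(K) = -9 (J(K) = -5/2 + (½)*(-13) = -5/2 - 13/2 = -9)
V(I) = -9
Y(a) = a²
Q(r) = 16 + r (Q(r) = r + (-4)² = r + 16 = 16 + r)
O(z) = z²
V(-176)*O(Q(0)) = -9*(16 + 0)² = -9*16² = -9*256 = -2304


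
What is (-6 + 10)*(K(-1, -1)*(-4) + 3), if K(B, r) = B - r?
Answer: 12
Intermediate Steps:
(-6 + 10)*(K(-1, -1)*(-4) + 3) = (-6 + 10)*((-1 - 1*(-1))*(-4) + 3) = 4*((-1 + 1)*(-4) + 3) = 4*(0*(-4) + 3) = 4*(0 + 3) = 4*3 = 12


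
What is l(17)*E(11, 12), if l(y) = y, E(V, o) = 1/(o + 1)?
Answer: 17/13 ≈ 1.3077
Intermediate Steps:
E(V, o) = 1/(1 + o)
l(17)*E(11, 12) = 17/(1 + 12) = 17/13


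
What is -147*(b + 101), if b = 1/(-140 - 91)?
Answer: -163310/11 ≈ -14846.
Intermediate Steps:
b = -1/231 (b = 1/(-231) = -1/231 ≈ -0.0043290)
-147*(b + 101) = -147*(-1/231 + 101) = -147*23330/231 = -163310/11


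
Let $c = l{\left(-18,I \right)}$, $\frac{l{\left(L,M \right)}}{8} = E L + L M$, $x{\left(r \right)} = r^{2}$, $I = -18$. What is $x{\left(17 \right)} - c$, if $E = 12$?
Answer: $-575$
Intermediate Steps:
$l{\left(L,M \right)} = 96 L + 8 L M$ ($l{\left(L,M \right)} = 8 \left(12 L + L M\right) = 96 L + 8 L M$)
$c = 864$ ($c = 8 \left(-18\right) \left(12 - 18\right) = 8 \left(-18\right) \left(-6\right) = 864$)
$x{\left(17 \right)} - c = 17^{2} - 864 = 289 - 864 = -575$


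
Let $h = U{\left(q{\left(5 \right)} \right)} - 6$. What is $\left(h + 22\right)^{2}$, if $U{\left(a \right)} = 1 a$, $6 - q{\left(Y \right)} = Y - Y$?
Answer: $484$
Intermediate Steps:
$q{\left(Y \right)} = 6$ ($q{\left(Y \right)} = 6 - \left(Y - Y\right) = 6 - 0 = 6 + 0 = 6$)
$U{\left(a \right)} = a$
$h = 0$ ($h = 6 - 6 = 0$)
$\left(h + 22\right)^{2} = \left(0 + 22\right)^{2} = 22^{2} = 484$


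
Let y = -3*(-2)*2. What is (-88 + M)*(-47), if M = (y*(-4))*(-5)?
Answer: -7144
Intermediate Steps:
y = 12 (y = 6*2 = 12)
M = 240 (M = (12*(-4))*(-5) = -48*(-5) = 240)
(-88 + M)*(-47) = (-88 + 240)*(-47) = 152*(-47) = -7144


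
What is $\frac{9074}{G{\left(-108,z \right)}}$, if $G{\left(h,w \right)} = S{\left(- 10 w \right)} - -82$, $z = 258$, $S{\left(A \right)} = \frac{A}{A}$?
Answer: $\frac{9074}{83} \approx 109.33$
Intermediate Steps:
$S{\left(A \right)} = 1$
$G{\left(h,w \right)} = 83$ ($G{\left(h,w \right)} = 1 - -82 = 1 + 82 = 83$)
$\frac{9074}{G{\left(-108,z \right)}} = \frac{9074}{83}$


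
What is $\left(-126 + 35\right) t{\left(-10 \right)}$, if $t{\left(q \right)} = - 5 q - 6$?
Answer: $-4004$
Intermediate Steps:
$t{\left(q \right)} = -6 - 5 q$
$\left(-126 + 35\right) t{\left(-10 \right)} = \left(-126 + 35\right) \left(-6 - -50\right) = - 91 \left(-6 + 50\right) = \left(-91\right) 44 = -4004$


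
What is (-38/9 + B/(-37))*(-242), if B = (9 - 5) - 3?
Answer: 342430/333 ≈ 1028.3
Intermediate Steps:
B = 1 (B = 4 - 3 = 1)
(-38/9 + B/(-37))*(-242) = (-38/9 + 1/(-37))*(-242) = (-38*⅑ + 1*(-1/37))*(-242) = (-38/9 - 1/37)*(-242) = -1415/333*(-242) = 342430/333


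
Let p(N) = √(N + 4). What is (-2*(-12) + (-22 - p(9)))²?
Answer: (2 - √13)² ≈ 2.5778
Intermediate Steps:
p(N) = √(4 + N)
(-2*(-12) + (-22 - p(9)))² = (-2*(-12) + (-22 - √(4 + 9)))² = (24 + (-22 - √13))² = (2 - √13)²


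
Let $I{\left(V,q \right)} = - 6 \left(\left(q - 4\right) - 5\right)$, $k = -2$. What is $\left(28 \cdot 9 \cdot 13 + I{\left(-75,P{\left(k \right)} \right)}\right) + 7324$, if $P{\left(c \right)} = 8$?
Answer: $10606$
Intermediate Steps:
$I{\left(V,q \right)} = 54 - 6 q$ ($I{\left(V,q \right)} = - 6 \left(\left(-4 + q\right) - 5\right) = - 6 \left(-9 + q\right) = 54 - 6 q$)
$\left(28 \cdot 9 \cdot 13 + I{\left(-75,P{\left(k \right)} \right)}\right) + 7324 = \left(28 \cdot 9 \cdot 13 + \left(54 - 48\right)\right) + 7324 = \left(252 \cdot 13 + \left(54 - 48\right)\right) + 7324 = \left(3276 + 6\right) + 7324 = 3282 + 7324 = 10606$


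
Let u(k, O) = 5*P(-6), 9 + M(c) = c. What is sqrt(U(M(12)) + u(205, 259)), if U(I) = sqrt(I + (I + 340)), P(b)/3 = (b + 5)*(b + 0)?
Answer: sqrt(90 + sqrt(346)) ≈ 10.421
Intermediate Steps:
M(c) = -9 + c
P(b) = 3*b*(5 + b) (P(b) = 3*((b + 5)*(b + 0)) = 3*((5 + b)*b) = 3*(b*(5 + b)) = 3*b*(5 + b))
U(I) = sqrt(340 + 2*I) (U(I) = sqrt(I + (340 + I)) = sqrt(340 + 2*I))
u(k, O) = 90 (u(k, O) = 5*(3*(-6)*(5 - 6)) = 5*(3*(-6)*(-1)) = 5*18 = 90)
sqrt(U(M(12)) + u(205, 259)) = sqrt(sqrt(340 + 2*(-9 + 12)) + 90) = sqrt(sqrt(340 + 2*3) + 90) = sqrt(sqrt(340 + 6) + 90) = sqrt(sqrt(346) + 90) = sqrt(90 + sqrt(346))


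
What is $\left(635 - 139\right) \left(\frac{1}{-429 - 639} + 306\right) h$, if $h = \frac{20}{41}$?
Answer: $\frac{810481360}{10947} \approx 74037.0$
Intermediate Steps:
$h = \frac{20}{41}$ ($h = 20 \cdot \frac{1}{41} = \frac{20}{41} \approx 0.4878$)
$\left(635 - 139\right) \left(\frac{1}{-429 - 639} + 306\right) h = \left(635 - 139\right) \left(\frac{1}{-429 - 639} + 306\right) \frac{20}{41} = 496 \left(\frac{1}{-1068} + 306\right) \frac{20}{41} = 496 \left(- \frac{1}{1068} + 306\right) \frac{20}{41} = 496 \cdot \frac{326807}{1068} \cdot \frac{20}{41} = \frac{40524068}{267} \cdot \frac{20}{41} = \frac{810481360}{10947}$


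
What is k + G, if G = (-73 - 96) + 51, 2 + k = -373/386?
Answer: -46693/386 ≈ -120.97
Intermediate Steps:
k = -1145/386 (k = -2 - 373/386 = -1145/386 ≈ -2.9663)
G = -118 (G = -169 + 51 = -118)
k + G = -1145/386 - 118 = -46693/386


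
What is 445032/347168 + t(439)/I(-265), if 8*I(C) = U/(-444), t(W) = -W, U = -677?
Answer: -67630937055/29379092 ≈ -2302.0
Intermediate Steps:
I(C) = 677/3552 (I(C) = (-677/(-444))/8 = (-677*(-1/444))/8 = (1/8)*(677/444) = 677/3552)
445032/347168 + t(439)/I(-265) = 445032/347168 + (-1*439)/(677/3552) = 445032*(1/347168) - 439*3552/677 = 55629/43396 - 1559328/677 = -67630937055/29379092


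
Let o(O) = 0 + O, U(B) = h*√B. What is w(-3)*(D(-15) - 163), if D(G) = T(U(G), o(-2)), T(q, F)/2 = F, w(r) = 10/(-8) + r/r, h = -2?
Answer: 167/4 ≈ 41.750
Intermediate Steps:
U(B) = -2*√B
w(r) = -¼ (w(r) = 10*(-⅛) + 1 = -5/4 + 1 = -¼)
o(O) = O
T(q, F) = 2*F
D(G) = -4 (D(G) = 2*(-2) = -4)
w(-3)*(D(-15) - 163) = -(-4 - 163)/4 = -¼*(-167) = 167/4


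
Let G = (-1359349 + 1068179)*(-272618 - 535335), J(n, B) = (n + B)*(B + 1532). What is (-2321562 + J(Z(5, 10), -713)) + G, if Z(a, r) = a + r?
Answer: 235248781786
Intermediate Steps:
J(n, B) = (1532 + B)*(B + n) (J(n, B) = (B + n)*(1532 + B) = (1532 + B)*(B + n))
G = 235251675010 (G = -291170*(-807953) = 235251675010)
(-2321562 + J(Z(5, 10), -713)) + G = (-2321562 + ((-713)² + 1532*(-713) + 1532*(5 + 10) - 713*(5 + 10))) + 235251675010 = (-2321562 + (508369 - 1092316 + 1532*15 - 713*15)) + 235251675010 = (-2321562 + (508369 - 1092316 + 22980 - 10695)) + 235251675010 = (-2321562 - 571662) + 235251675010 = -2893224 + 235251675010 = 235248781786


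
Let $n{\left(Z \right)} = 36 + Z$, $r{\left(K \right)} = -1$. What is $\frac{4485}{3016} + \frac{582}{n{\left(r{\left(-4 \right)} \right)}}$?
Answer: $\frac{147099}{8120} \approx 18.116$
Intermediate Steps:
$\frac{4485}{3016} + \frac{582}{n{\left(r{\left(-4 \right)} \right)}} = \frac{4485}{3016} + \frac{582}{36 - 1} = 4485 \cdot \frac{1}{3016} + \frac{582}{35} = \frac{345}{232} + 582 \cdot \frac{1}{35} = \frac{345}{232} + \frac{582}{35} = \frac{147099}{8120}$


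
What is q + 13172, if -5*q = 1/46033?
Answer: 3031733379/230165 ≈ 13172.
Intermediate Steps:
q = -1/230165 (q = -1/5/46033 = -1/5*1/46033 = -1/230165 ≈ -4.3447e-6)
q + 13172 = -1/230165 + 13172 = 3031733379/230165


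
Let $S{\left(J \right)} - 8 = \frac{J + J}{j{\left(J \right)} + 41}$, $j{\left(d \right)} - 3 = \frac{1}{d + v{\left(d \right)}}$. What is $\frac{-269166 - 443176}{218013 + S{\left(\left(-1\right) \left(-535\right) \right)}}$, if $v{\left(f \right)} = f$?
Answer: $- \frac{33537773702}{10265791601} \approx -3.2669$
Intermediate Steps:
$j{\left(d \right)} = 3 + \frac{1}{2 d}$ ($j{\left(d \right)} = 3 + \frac{1}{d + d} = 3 + \frac{1}{2 d}$)
$S{\left(J \right)} = 8 + \frac{2 J}{44 + \frac{1}{2 J}}$ ($S{\left(J \right)} = 8 + \frac{J + J}{\left(3 + \frac{1}{2 J}\right) + 41} = 8 + \frac{2 J}{44 + \frac{1}{2 J}}$)
$\frac{-269166 - 443176}{218013 + S{\left(\left(-1\right) \left(-535\right) \right)}} = \frac{-269166 - 443176}{218013 + \frac{4 \left(2 + \left(\left(-1\right) \left(-535\right)\right)^{2} + 176 \left(\left(-1\right) \left(-535\right)\right)\right)}{1 + 88 \left(\left(-1\right) \left(-535\right)\right)}} = - \frac{712342}{218013 + \frac{4 \left(2 + 535^{2} + 176 \cdot 535\right)}{1 + 88 \cdot 535}} = - \frac{712342}{218013 + \frac{4 \left(2 + 286225 + 94160\right)}{1 + 47080}} = - \frac{712342}{218013 + 4 \cdot \frac{1}{47081} \cdot 380387} = - \frac{712342}{218013 + \frac{1521548}{47081}} = - \frac{712342}{\frac{10265791601}{47081}} = \left(-712342\right) \frac{47081}{10265791601} = - \frac{33537773702}{10265791601}$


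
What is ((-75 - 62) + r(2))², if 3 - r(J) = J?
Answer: 18496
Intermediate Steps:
r(J) = 3 - J
((-75 - 62) + r(2))² = ((-75 - 62) + (3 - 1*2))² = (-137 + (3 - 2))² = (-137 + 1)² = (-136)² = 18496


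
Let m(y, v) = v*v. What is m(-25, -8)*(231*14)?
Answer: 206976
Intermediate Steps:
m(y, v) = v²
m(-25, -8)*(231*14) = (-8)²*(231*14) = 64*3234 = 206976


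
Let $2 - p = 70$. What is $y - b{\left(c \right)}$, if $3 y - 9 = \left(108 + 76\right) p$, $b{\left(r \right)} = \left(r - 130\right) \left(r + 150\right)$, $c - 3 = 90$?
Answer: $\frac{14470}{3} \approx 4823.3$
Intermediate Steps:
$c = 93$ ($c = 3 + 90 = 93$)
$p = -68$ ($p = 2 - 70 = -68$)
$b{\left(r \right)} = \left(-130 + r\right) \left(150 + r\right)$
$y = - \frac{12503}{3}$ ($y = 3 + \frac{\left(108 + 76\right) \left(-68\right)}{3} = 3 + \frac{184 \left(-68\right)}{3} = 3 + \frac{1}{3} \left(-12512\right) = 3 - \frac{12512}{3} = - \frac{12503}{3} \approx -4167.7$)
$y - b{\left(c \right)} = - \frac{12503}{3} - \left(-19500 + 93^{2} + 20 \cdot 93\right) = - \frac{12503}{3} - \left(-19500 + 8649 + 1860\right) = - \frac{12503}{3} - -8991 = - \frac{12503}{3} + 8991 = \frac{14470}{3}$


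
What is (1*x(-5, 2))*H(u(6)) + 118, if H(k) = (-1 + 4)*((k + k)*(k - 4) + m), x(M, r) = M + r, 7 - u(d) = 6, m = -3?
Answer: 199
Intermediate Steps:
u(d) = 1 (u(d) = 7 - 1*6 = 7 - 6 = 1)
H(k) = -9 + 6*k*(-4 + k) (H(k) = (-1 + 4)*((k + k)*(k - 4) - 3) = 3*((2*k)*(-4 + k) - 3) = 3*(2*k*(-4 + k) - 3) = 3*(-3 + 2*k*(-4 + k)) = -9 + 6*k*(-4 + k))
(1*x(-5, 2))*H(u(6)) + 118 = (1*(-5 + 2))*(-9 - 24*1 + 6*1²) + 118 = (1*(-3))*(-9 - 24 + 6*1) + 118 = -3*(-9 - 24 + 6) + 118 = -3*(-27) + 118 = 81 + 118 = 199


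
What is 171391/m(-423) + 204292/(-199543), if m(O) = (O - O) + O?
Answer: -34286289829/84406689 ≈ -406.20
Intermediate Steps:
m(O) = O (m(O) = 0 + O = O)
171391/m(-423) + 204292/(-199543) = 171391/(-423) + 204292/(-199543) = 171391*(-1/423) + 204292*(-1/199543) = -171391/423 - 204292/199543 = -34286289829/84406689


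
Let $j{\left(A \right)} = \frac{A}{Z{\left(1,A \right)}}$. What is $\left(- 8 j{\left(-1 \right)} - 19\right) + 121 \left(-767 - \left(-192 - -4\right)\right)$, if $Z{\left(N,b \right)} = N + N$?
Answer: $-70074$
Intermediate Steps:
$Z{\left(N,b \right)} = 2 N$
$j{\left(A \right)} = \frac{A}{2}$ ($j{\left(A \right)} = \frac{A}{2 \cdot 1} = \frac{A}{2}$)
$\left(- 8 j{\left(-1 \right)} - 19\right) + 121 \left(-767 - \left(-192 - -4\right)\right) = \left(- 8 \cdot \frac{1}{2} \left(-1\right) - 19\right) + 121 \left(-767 - \left(-192 - -4\right)\right) = \left(\left(-8\right) \left(- \frac{1}{2}\right) - 19\right) + 121 \left(-767 - \left(-192 + 4\right)\right) = \left(4 - 19\right) + 121 \left(-767 - -188\right) = -15 + 121 \left(-767 + 188\right) = -15 + 121 \left(-579\right) = -15 - 70059 = -70074$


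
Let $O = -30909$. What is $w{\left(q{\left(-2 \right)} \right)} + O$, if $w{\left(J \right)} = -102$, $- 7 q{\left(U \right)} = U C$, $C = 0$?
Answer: $-31011$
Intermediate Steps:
$q{\left(U \right)} = 0$ ($q{\left(U \right)} = - \frac{U 0}{7} = \left(- \frac{1}{7}\right) 0 = 0$)
$w{\left(q{\left(-2 \right)} \right)} + O = -102 - 30909 = -31011$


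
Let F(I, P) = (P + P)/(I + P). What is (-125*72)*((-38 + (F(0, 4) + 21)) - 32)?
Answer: 423000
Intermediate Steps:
F(I, P) = 2*P/(I + P) (F(I, P) = (2*P)/(I + P) = 2*P/(I + P))
(-125*72)*((-38 + (F(0, 4) + 21)) - 32) = (-125*72)*((-38 + (2*4/(0 + 4) + 21)) - 32) = -9000*((-38 + (2*4/4 + 21)) - 32) = -9000*((-38 + (2*4*(1/4) + 21)) - 32) = -9000*((-38 + (2 + 21)) - 32) = -9000*((-38 + 23) - 32) = -9000*(-15 - 32) = -9000*(-47) = 423000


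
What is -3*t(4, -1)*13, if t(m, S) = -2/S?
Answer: -78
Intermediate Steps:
-3*t(4, -1)*13 = -(-6)/(-1)*13 = -(-6)*(-1)*13 = -3*2*13 = -6*13 = -78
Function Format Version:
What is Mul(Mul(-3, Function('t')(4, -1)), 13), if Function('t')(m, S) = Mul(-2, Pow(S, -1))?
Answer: -78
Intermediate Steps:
Mul(Mul(-3, Function('t')(4, -1)), 13) = Mul(Mul(-3, Mul(-2, Pow(-1, -1))), 13) = Mul(Mul(-3, Mul(-2, -1)), 13) = Mul(Mul(-3, 2), 13) = Mul(-6, 13) = -78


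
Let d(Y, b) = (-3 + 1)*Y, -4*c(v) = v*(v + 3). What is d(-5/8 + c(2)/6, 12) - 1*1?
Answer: 13/12 ≈ 1.0833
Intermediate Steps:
c(v) = -v*(3 + v)/4 (c(v) = -v*(v + 3)/4 = -v*(3 + v)/4)
d(Y, b) = -2*Y
d(-5/8 + c(2)/6, 12) - 1*1 = -2*(-5/8 - ¼*2*(3 + 2)/6) - 1*1 = -2*(-5*⅛ - ¼*2*5*(⅙)) - 1 = -2*(-5/8 - 5/2*⅙) - 1 = -2*(-5/8 - 5/12) - 1 = -2*(-25/24) - 1 = 25/12 - 1 = 13/12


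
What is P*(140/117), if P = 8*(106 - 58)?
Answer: 17920/39 ≈ 459.49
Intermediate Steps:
P = 384 (P = 8*48 = 384)
P*(140/117) = 384*(140/117) = 17920/39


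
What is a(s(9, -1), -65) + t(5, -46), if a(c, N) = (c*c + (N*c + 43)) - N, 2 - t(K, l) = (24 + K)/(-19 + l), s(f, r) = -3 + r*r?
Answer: 15889/65 ≈ 244.45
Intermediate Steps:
s(f, r) = -3 + r**2
t(K, l) = 2 - (24 + K)/(-19 + l)
a(c, N) = 43 + c**2 - N + N*c (a(c, N) = (c**2 + (43 + N*c)) - N = (43 + c**2 + N*c) - N = 43 + c**2 - N + N*c)
a(s(9, -1), -65) + t(5, -46) = (43 + (-3 + (-1)**2)**2 - 1*(-65) - 65*(-3 + (-1)**2)) + (-62 - 1*5 + 2*(-46))/(-19 - 46) = (43 + (-3 + 1)**2 + 65 - 65*(-3 + 1)) + (-62 - 5 - 92)/(-65) = (43 + (-2)**2 + 65 - 65*(-2)) - 1/65*(-159) = (43 + 4 + 65 + 130) + 159/65 = 242 + 159/65 = 15889/65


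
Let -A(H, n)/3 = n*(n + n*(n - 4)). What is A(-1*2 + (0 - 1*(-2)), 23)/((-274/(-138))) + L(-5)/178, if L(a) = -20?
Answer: -194916710/12193 ≈ -15986.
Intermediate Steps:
A(H, n) = -3*n*(n + n*(-4 + n)) (A(H, n) = -3*n*(n + n*(n - 4)) = -3*n*(n + n*(-4 + n)))
A(-1*2 + (0 - 1*(-2)), 23)/((-274/(-138))) + L(-5)/178 = (3*23²*(3 - 1*23))/((-274/(-138))) - 20/178 = (3*529*(3 - 23))/((-274*(-1/138))) - 20*1/178 = (3*529*(-20))/(137/69) - 10/89 = -31740*69/137 - 10/89 = -2190060/137 - 10/89 = -194916710/12193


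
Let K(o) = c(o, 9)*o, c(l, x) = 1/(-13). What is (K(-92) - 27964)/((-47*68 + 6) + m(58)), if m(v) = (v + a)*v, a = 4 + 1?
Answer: -22715/377 ≈ -60.252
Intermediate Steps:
a = 5
c(l, x) = -1/13
m(v) = v*(5 + v) (m(v) = (v + 5)*v = (5 + v)*v = v*(5 + v))
K(o) = -o/13
(K(-92) - 27964)/((-47*68 + 6) + m(58)) = (-1/13*(-92) - 27964)/((-47*68 + 6) + 58*(5 + 58)) = (92/13 - 27964)/((-3196 + 6) + 58*63) = -363440/(13*(-3190 + 3654)) = -363440/13/464 = -363440/13*1/464 = -22715/377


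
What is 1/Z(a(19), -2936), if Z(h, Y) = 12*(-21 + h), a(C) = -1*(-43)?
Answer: 1/264 ≈ 0.0037879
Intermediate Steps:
a(C) = 43
Z(h, Y) = -252 + 12*h
1/Z(a(19), -2936) = 1/(-252 + 12*43) = 1/(-252 + 516) = 1/264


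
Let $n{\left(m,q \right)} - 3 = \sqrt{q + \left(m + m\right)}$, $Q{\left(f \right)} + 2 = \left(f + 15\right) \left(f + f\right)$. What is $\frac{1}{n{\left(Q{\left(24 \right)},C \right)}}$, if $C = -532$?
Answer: $- \frac{3}{3199} + \frac{2 \sqrt{802}}{3199} \approx 0.016768$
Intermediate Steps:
$Q{\left(f \right)} = -2 + 2 f \left(15 + f\right)$ ($Q{\left(f \right)} = -2 + \left(f + 15\right) \left(f + f\right) = -2 + \left(15 + f\right) 2 f = -2 + 2 f \left(15 + f\right)$)
$n{\left(m,q \right)} = 3 + \sqrt{q + 2 m}$ ($n{\left(m,q \right)} = 3 + \sqrt{q + \left(m + m\right)} = 3 + \sqrt{q + 2 m}$)
$\frac{1}{n{\left(Q{\left(24 \right)},C \right)}} = \frac{1}{3 + \sqrt{-532 + 2 \left(-2 + 2 \cdot 24^{2} + 30 \cdot 24\right)}} = \frac{1}{3 + \sqrt{-532 + 2 \left(-2 + 2 \cdot 576 + 720\right)}} = \frac{1}{3 + \sqrt{-532 + 2 \left(-2 + 1152 + 720\right)}} = \frac{1}{3 + \sqrt{-532 + 2 \cdot 1870}} = \frac{1}{3 + \sqrt{-532 + 3740}} = \frac{1}{3 + \sqrt{3208}} = \frac{1}{3 + 2 \sqrt{802}}$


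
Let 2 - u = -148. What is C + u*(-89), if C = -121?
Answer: -13471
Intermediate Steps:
u = 150 (u = 2 - 1*(-148) = 2 + 148 = 150)
C + u*(-89) = -121 + 150*(-89) = -121 - 13350 = -13471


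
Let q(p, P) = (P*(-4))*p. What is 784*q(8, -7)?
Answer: 175616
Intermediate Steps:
q(p, P) = -4*P*p (q(p, P) = (-4*P)*p = -4*P*p)
784*q(8, -7) = 784*(-4*(-7)*8) = 784*224 = 175616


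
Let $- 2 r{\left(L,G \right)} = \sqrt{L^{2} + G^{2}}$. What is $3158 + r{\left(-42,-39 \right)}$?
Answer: $3158 - \frac{3 \sqrt{365}}{2} \approx 3129.3$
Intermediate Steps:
$r{\left(L,G \right)} = - \frac{\sqrt{G^{2} + L^{2}}}{2}$ ($r{\left(L,G \right)} = - \frac{\sqrt{L^{2} + G^{2}}}{2} = - \frac{\sqrt{G^{2} + L^{2}}}{2}$)
$3158 + r{\left(-42,-39 \right)} = 3158 - \frac{\sqrt{\left(-39\right)^{2} + \left(-42\right)^{2}}}{2} = 3158 - \frac{\sqrt{1521 + 1764}}{2} = 3158 - \frac{\sqrt{3285}}{2} = 3158 - \frac{3 \sqrt{365}}{2}$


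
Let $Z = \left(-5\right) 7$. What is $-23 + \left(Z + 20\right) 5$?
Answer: $-98$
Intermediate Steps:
$Z = -35$
$-23 + \left(Z + 20\right) 5 = -23 + \left(-35 + 20\right) 5 = -23 - 75 = -98$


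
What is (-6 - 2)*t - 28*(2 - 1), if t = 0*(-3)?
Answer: -28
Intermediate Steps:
t = 0
(-6 - 2)*t - 28*(2 - 1) = (-6 - 2)*0 - 28*(2 - 1) = -8*0 - 28 = 0 - 14*2 = 0 - 28 = -28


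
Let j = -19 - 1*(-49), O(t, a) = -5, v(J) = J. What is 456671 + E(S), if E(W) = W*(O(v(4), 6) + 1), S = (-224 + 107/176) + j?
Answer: 20127561/44 ≈ 4.5744e+5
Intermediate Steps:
j = 30 (j = -19 + 49 = 30)
S = -34037/176 (S = (-224 + 107/176) + 30 = -39317/176 + 30 = -34037/176 ≈ -193.39)
E(W) = -4*W (E(W) = W*(-5 + 1) = W*(-4) = -4*W)
456671 + E(S) = 456671 - 4*(-34037/176) = 456671 + 34037/44 = 20127561/44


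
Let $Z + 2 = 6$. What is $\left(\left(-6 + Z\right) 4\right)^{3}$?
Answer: $-512$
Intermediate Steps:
$Z = 4$ ($Z = -2 + 6 = 4$)
$\left(\left(-6 + Z\right) 4\right)^{3} = \left(\left(-6 + 4\right) 4\right)^{3} = \left(\left(-2\right) 4\right)^{3} = \left(-8\right)^{3} = -512$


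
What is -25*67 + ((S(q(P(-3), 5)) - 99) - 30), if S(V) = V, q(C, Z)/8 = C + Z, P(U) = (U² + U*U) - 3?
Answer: -1644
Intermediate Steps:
P(U) = -3 + 2*U² (P(U) = (U² + U²) - 3 = 2*U² - 3 = -3 + 2*U²)
q(C, Z) = 8*C + 8*Z (q(C, Z) = 8*(C + Z) = 8*C + 8*Z)
-25*67 + ((S(q(P(-3), 5)) - 99) - 30) = -25*67 + (((8*(-3 + 2*(-3)²) + 8*5) - 99) - 30) = -1675 + (((8*(-3 + 2*9) + 40) - 99) - 30) = -1675 + (((8*(-3 + 18) + 40) - 99) - 30) = -1675 + (((8*15 + 40) - 99) - 30) = -1675 + (((120 + 40) - 99) - 30) = -1675 + ((160 - 99) - 30) = -1675 + (61 - 30) = -1675 + 31 = -1644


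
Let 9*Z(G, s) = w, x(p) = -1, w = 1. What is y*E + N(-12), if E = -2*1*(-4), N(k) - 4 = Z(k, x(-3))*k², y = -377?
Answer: -2996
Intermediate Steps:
Z(G, s) = ⅑ (Z(G, s) = (⅑)*1 = ⅑)
N(k) = 4 + k²/9
E = 8 (E = -2*(-4) = 8)
y*E + N(-12) = -377*8 + (4 + (⅑)*(-12)²) = -3016 + (4 + (⅑)*144) = -3016 + (4 + 16) = -3016 + 20 = -2996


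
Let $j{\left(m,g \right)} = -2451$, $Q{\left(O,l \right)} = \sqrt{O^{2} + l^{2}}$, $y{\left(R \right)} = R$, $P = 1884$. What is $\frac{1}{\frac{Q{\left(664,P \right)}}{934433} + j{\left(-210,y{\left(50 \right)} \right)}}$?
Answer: $- \frac{2140127492179539}{5245452483328059737} - \frac{3737732 \sqrt{249397}}{5245452483328059737} \approx -0.000408$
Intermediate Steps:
$\frac{1}{\frac{Q{\left(664,P \right)}}{934433} + j{\left(-210,y{\left(50 \right)} \right)}} = \frac{1}{\frac{\sqrt{664^{2} + 1884^{2}}}{934433} - 2451} = \frac{1}{\sqrt{440896 + 3549456} \cdot \frac{1}{934433} - 2451} = \frac{1}{\sqrt{3990352} \cdot \frac{1}{934433} - 2451} = \frac{1}{4 \sqrt{249397} \cdot \frac{1}{934433} - 2451} = \frac{1}{\frac{4 \sqrt{249397}}{934433} - 2451} = \frac{1}{-2451 + \frac{4 \sqrt{249397}}{934433}}$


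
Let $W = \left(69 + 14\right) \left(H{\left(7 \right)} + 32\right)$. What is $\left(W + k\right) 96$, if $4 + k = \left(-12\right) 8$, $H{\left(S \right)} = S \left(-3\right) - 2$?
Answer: $62112$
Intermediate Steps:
$H{\left(S \right)} = -2 - 3 S$ ($H{\left(S \right)} = - 3 S - 2 = -2 - 3 S$)
$k = -100$ ($k = -4 - 96 = -100$)
$W = 747$ ($W = \left(69 + 14\right) \left(\left(-2 - 21\right) + 32\right) = 83 \left(\left(-2 - 21\right) + 32\right) = 83 \left(-23 + 32\right) = 83 \cdot 9 = 747$)
$\left(W + k\right) 96 = \left(747 - 100\right) 96 = 647 \cdot 96 = 62112$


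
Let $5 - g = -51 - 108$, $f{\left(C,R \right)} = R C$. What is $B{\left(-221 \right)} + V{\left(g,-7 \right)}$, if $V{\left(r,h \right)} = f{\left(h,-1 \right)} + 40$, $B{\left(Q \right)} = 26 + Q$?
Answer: $-148$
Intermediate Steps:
$f{\left(C,R \right)} = C R$
$g = 164$ ($g = 5 - \left(-51 - 108\right) = 5 - -159 = 5 + 159 = 164$)
$V{\left(r,h \right)} = 40 - h$ ($V{\left(r,h \right)} = h \left(-1\right) + 40 = - h + 40 = 40 - h$)
$B{\left(-221 \right)} + V{\left(g,-7 \right)} = \left(26 - 221\right) + \left(40 - -7\right) = -195 + \left(40 + 7\right) = -195 + 47 = -148$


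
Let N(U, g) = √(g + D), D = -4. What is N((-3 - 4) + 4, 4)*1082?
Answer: 0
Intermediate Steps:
N(U, g) = √(-4 + g) (N(U, g) = √(g - 4) = √(-4 + g))
N((-3 - 4) + 4, 4)*1082 = √(-4 + 4)*1082 = √0*1082 = 0*1082 = 0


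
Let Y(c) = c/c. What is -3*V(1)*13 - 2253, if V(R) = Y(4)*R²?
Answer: -2292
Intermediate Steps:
Y(c) = 1
V(R) = R² (V(R) = 1*R² = R²)
-3*V(1)*13 - 2253 = -3*1²*13 - 2253 = -3*1*13 - 2253 = -3*13 - 2253 = -39 - 2253 = -2292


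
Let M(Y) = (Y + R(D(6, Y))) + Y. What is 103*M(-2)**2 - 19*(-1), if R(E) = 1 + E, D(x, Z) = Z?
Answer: 2594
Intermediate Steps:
M(Y) = 1 + 3*Y (M(Y) = (Y + (1 + Y)) + Y = (1 + 2*Y) + Y = 1 + 3*Y)
103*M(-2)**2 - 19*(-1) = 103*(1 + 3*(-2))**2 - 19*(-1) = 103*(1 - 6)**2 + 19 = 103*(-5)**2 + 19 = 103*25 + 19 = 2575 + 19 = 2594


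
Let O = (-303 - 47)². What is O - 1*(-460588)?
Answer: 583088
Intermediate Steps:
O = 122500 (O = (-350)² = 122500)
O - 1*(-460588) = 122500 - 1*(-460588) = 122500 + 460588 = 583088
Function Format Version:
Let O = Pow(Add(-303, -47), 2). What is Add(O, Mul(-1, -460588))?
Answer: 583088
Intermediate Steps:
O = 122500 (O = Pow(-350, 2) = 122500)
Add(O, Mul(-1, -460588)) = Add(122500, Mul(-1, -460588)) = Add(122500, 460588) = 583088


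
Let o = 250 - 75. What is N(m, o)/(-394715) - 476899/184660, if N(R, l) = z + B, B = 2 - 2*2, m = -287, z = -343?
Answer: -37635096217/14577614380 ≈ -2.5817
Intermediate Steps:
o = 175
B = -2 (B = 2 - 4 = -2)
N(R, l) = -345 (N(R, l) = -343 - 2 = -345)
N(m, o)/(-394715) - 476899/184660 = -345/(-394715) - 476899/184660 = -345*(-1/394715) - 476899*1/184660 = 69/78943 - 476899/184660 = -37635096217/14577614380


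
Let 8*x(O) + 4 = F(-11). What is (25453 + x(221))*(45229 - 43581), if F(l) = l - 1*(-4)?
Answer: 41944278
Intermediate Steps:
F(l) = 4 + l (F(l) = l + 4 = 4 + l)
x(O) = -11/8 (x(O) = -½ + (4 - 11)/8 = -½ + (⅛)*(-7) = -½ - 7/8 = -11/8)
(25453 + x(221))*(45229 - 43581) = (25453 - 11/8)*(45229 - 43581) = (203613/8)*1648 = 41944278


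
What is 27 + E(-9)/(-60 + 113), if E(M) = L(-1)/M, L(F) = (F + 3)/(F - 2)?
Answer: 38639/1431 ≈ 27.001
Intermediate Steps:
L(F) = (3 + F)/(-2 + F)
E(M) = -2/(3*M) (E(M) = ((3 - 1)/(-2 - 1))/M = (2/(-3))/M = (-⅓*2)/M = -2/(3*M))
27 + E(-9)/(-60 + 113) = 27 + (-⅔/(-9))/(-60 + 113) = 27 + (-⅔*(-⅑))/53 = 27 + (1/53)*(2/27) = 27 + 2/1431 = 38639/1431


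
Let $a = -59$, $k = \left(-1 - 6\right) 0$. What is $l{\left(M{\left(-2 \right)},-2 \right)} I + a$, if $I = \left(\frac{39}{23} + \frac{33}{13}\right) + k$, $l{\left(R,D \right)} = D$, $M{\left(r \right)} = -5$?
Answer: $- \frac{20173}{299} \approx -67.468$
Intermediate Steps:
$k = 0$ ($k = \left(-1 - 6\right) 0 = \left(-7\right) 0 = 0$)
$I = \frac{1266}{299}$ ($I = \left(\frac{39}{23} + \frac{33}{13}\right) + 0 = \frac{1266}{299} + 0 = \frac{1266}{299} \approx 4.2341$)
$l{\left(M{\left(-2 \right)},-2 \right)} I + a = \left(-2\right) \frac{1266}{299} - 59 = - \frac{2532}{299} - 59 = - \frac{20173}{299}$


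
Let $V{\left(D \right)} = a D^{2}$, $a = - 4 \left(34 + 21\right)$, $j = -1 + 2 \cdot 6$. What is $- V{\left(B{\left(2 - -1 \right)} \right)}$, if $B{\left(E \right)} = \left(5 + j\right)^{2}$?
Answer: $14417920$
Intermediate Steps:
$j = 11$ ($j = -1 + 12 = 11$)
$B{\left(E \right)} = 256$ ($B{\left(E \right)} = \left(5 + 11\right)^{2} = 16^{2} = 256$)
$a = -220$ ($a = \left(-4\right) 55 = -220$)
$V{\left(D \right)} = - 220 D^{2}$
$- V{\left(B{\left(2 - -1 \right)} \right)} = - \left(-220\right) 256^{2} = - \left(-220\right) 65536 = \left(-1\right) \left(-14417920\right) = 14417920$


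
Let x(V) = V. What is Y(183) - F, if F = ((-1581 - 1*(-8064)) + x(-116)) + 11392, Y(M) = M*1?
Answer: -17576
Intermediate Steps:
Y(M) = M
F = 17759 (F = ((-1581 - 1*(-8064)) - 116) + 11392 = ((-1581 + 8064) - 116) + 11392 = (6483 - 116) + 11392 = 6367 + 11392 = 17759)
Y(183) - F = 183 - 1*17759 = 183 - 17759 = -17576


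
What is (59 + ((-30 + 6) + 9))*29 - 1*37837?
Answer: -36561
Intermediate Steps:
(59 + ((-30 + 6) + 9))*29 - 1*37837 = (59 + (-24 + 9))*29 - 37837 = (59 - 15)*29 - 37837 = 44*29 - 37837 = 1276 - 37837 = -36561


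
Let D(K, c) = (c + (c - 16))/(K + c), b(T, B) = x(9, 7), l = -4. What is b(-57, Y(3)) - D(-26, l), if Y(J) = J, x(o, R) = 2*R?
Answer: 66/5 ≈ 13.200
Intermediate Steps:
b(T, B) = 14 (b(T, B) = 2*7 = 14)
D(K, c) = (-16 + 2*c)/(K + c) (D(K, c) = (c + (-16 + c))/(K + c) = (-16 + 2*c)/(K + c))
b(-57, Y(3)) - D(-26, l) = 14 - 2*(-8 - 4)/(-26 - 4) = 14 - 2*(-12)/(-30) = 14 - 2*(-1)*(-12)/30 = 14 - 1*⅘ = 14 - ⅘ = 66/5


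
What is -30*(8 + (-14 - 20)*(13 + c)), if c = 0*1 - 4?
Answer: 8940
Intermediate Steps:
c = -4 (c = 0 - 4 = -4)
-30*(8 + (-14 - 20)*(13 + c)) = -30*(8 + (-14 - 20)*(13 - 4)) = -30*(8 - 34*9) = -30*(8 - 306) = -30*(-298) = 8940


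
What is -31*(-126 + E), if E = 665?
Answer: -16709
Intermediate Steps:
-31*(-126 + E) = -31*(-126 + 665) = -31*539 = -16709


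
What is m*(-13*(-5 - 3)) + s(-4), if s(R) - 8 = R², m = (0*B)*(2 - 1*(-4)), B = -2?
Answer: 24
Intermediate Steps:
m = 0 (m = (0*(-2))*(2 - 1*(-4)) = 0*(2 + 4) = 0*6 = 0)
s(R) = 8 + R²
m*(-13*(-5 - 3)) + s(-4) = 0*(-13*(-5 - 3)) + (8 + (-4)²) = 0*(-13*(-8)) + (8 + 16) = 0*104 + 24 = 0 + 24 = 24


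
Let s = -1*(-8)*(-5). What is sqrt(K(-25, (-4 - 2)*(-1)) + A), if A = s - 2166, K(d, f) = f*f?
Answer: I*sqrt(2170) ≈ 46.583*I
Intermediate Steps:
s = -40 (s = 8*(-5) = -40)
K(d, f) = f**2
A = -2206 (A = -40 - 2166 = -2206)
sqrt(K(-25, (-4 - 2)*(-1)) + A) = sqrt(((-4 - 2)*(-1))**2 - 2206) = sqrt((-6*(-1))**2 - 2206) = sqrt(6**2 - 2206) = sqrt(36 - 2206) = sqrt(-2170) = I*sqrt(2170)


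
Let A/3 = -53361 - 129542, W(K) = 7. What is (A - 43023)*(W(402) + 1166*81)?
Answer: -55890862596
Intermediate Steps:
A = -548709 (A = 3*(-53361 - 129542) = 3*(-182903) = -548709)
(A - 43023)*(W(402) + 1166*81) = (-548709 - 43023)*(7 + 1166*81) = -591732*(7 + 94446) = -591732*94453 = -55890862596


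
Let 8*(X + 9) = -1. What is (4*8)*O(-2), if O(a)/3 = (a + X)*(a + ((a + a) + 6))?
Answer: 0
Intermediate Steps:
X = -73/8 (X = -9 + (1/8)*(-1) = -9 - 1/8 = -73/8 ≈ -9.1250)
O(a) = 3*(6 + 3*a)*(-73/8 + a) (O(a) = 3*((a - 73/8)*(a + ((a + a) + 6))) = 3*((-73/8 + a)*(a + (2*a + 6))) = 3*((-73/8 + a)*(a + (6 + 2*a))) = 3*((-73/8 + a)*(6 + 3*a)) = 3*((6 + 3*a)*(-73/8 + a)) = 3*(6 + 3*a)*(-73/8 + a))
(4*8)*O(-2) = (4*8)*(-657/4 + 9*(-2)**2 - 513/8*(-2)) = 32*(-657/4 + 9*4 + 513/4) = 32*(-657/4 + 36 + 513/4) = 32*0 = 0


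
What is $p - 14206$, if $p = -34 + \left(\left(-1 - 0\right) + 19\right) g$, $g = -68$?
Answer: $-15464$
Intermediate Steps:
$p = -1258$ ($p = -34 + \left(\left(-1 - 0\right) + 19\right) \left(-68\right) = -34 + \left(\left(-1 + 0\right) + 19\right) \left(-68\right) = -34 + \left(-1 + 19\right) \left(-68\right) = -34 + 18 \left(-68\right) = -34 - 1224 = -1258$)
$p - 14206 = -1258 - 14206 = -15464$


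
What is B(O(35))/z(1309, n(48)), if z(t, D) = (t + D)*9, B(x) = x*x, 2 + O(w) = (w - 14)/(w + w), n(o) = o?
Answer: 289/1221300 ≈ 0.00023663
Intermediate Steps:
O(w) = -2 + (-14 + w)/(2*w) (O(w) = -2 + (w - 14)/(w + w) = -2 + (-14 + w)/((2*w)) = -2 + (-14 + w)*(1/(2*w)) = -2 + (-14 + w)/(2*w))
B(x) = x²
z(t, D) = 9*D + 9*t (z(t, D) = (D + t)*9 = 9*D + 9*t)
B(O(35))/z(1309, n(48)) = (-3/2 - 7/35)²/(9*48 + 9*1309) = (-3/2 - 7*1/35)²/(432 + 11781) = (-3/2 - ⅕)²/12213 = (-17/10)²*(1/12213) = (289/100)*(1/12213) = 289/1221300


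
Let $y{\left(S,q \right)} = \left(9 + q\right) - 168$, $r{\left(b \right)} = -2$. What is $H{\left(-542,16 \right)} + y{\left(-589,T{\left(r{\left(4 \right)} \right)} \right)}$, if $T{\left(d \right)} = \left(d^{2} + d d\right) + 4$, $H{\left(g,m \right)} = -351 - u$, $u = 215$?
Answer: $-713$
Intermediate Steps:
$H{\left(g,m \right)} = -566$ ($H{\left(g,m \right)} = -351 - 215 = -566$)
$T{\left(d \right)} = 4 + 2 d^{2}$ ($T{\left(d \right)} = \left(d^{2} + d^{2}\right) + 4 = 2 d^{2} + 4 = 4 + 2 d^{2}$)
$y{\left(S,q \right)} = -159 + q$
$H{\left(-542,16 \right)} + y{\left(-589,T{\left(r{\left(4 \right)} \right)} \right)} = -566 - \left(155 - 8\right) = -566 + \left(-159 + \left(4 + 2 \cdot 4\right)\right) = -566 + \left(-159 + \left(4 + 8\right)\right) = -566 + \left(-159 + 12\right) = -566 - 147 = -713$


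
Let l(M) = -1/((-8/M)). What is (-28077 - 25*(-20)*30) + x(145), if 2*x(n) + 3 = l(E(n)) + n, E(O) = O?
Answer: -207951/16 ≈ -12997.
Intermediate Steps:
l(M) = M/8 (l(M) = -(-1)*M/8 = M/8)
x(n) = -3/2 + 9*n/16 (x(n) = -3/2 + (n/8 + n)/2 = -3/2 + (9*n/8)/2 = -3/2 + 9*n/16)
(-28077 - 25*(-20)*30) + x(145) = (-28077 - 25*(-20)*30) + (-3/2 + (9/16)*145) = (-28077 + 500*30) + (-3/2 + 1305/16) = (-28077 + 15000) + 1281/16 = -13077 + 1281/16 = -207951/16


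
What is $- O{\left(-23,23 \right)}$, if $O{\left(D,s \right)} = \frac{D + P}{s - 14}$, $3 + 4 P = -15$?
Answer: $\frac{55}{18} \approx 3.0556$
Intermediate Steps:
$P = - \frac{9}{2}$ ($P = - \frac{3}{4} + \frac{1}{4} \left(-15\right) = - \frac{3}{4} - \frac{15}{4} = - \frac{9}{2} \approx -4.5$)
$O{\left(D,s \right)} = \frac{- \frac{9}{2} + D}{-14 + s}$ ($O{\left(D,s \right)} = \frac{D - \frac{9}{2}}{s - 14} = \frac{- \frac{9}{2} + D}{-14 + s}$)
$- O{\left(-23,23 \right)} = - \frac{- \frac{9}{2} - 23}{-14 + 23} = - \frac{-55}{9 \cdot 2} = \left(-1\right) \left(- \frac{55}{18}\right) = \frac{55}{18}$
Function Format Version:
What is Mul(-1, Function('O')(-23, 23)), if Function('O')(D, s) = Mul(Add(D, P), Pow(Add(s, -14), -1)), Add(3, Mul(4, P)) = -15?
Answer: Rational(55, 18) ≈ 3.0556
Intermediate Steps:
P = Rational(-9, 2) (P = Add(Rational(-3, 4), Mul(Rational(1, 4), -15)) = Add(Rational(-3, 4), Rational(-15, 4)) = Rational(-9, 2) ≈ -4.5000)
Function('O')(D, s) = Mul(Pow(Add(-14, s), -1), Add(Rational(-9, 2), D)) (Function('O')(D, s) = Mul(Add(D, Rational(-9, 2)), Pow(Add(s, -14), -1)) = Mul(Add(Rational(-9, 2), D), Pow(Add(-14, s), -1)) = Mul(Pow(Add(-14, s), -1), Add(Rational(-9, 2), D)))
Mul(-1, Function('O')(-23, 23)) = Mul(-1, Mul(Pow(Add(-14, 23), -1), Add(Rational(-9, 2), -23))) = Mul(-1, Mul(Pow(9, -1), Rational(-55, 2))) = Mul(-1, Mul(Rational(1, 9), Rational(-55, 2))) = Mul(-1, Rational(-55, 18)) = Rational(55, 18)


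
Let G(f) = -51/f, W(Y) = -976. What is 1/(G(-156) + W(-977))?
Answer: -52/50735 ≈ -0.0010249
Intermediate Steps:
1/(G(-156) + W(-977)) = 1/(-51/(-156) - 976) = 1/(-51*(-1/156) - 976) = 1/(17/52 - 976) = 1/(-50735/52) = -52/50735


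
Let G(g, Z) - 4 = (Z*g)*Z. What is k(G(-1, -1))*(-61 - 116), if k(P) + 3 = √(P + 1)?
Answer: 177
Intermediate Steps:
G(g, Z) = 4 + g*Z² (G(g, Z) = 4 + (Z*g)*Z = 4 + g*Z²)
k(P) = -3 + √(1 + P) (k(P) = -3 + √(P + 1) = -3 + √(1 + P))
k(G(-1, -1))*(-61 - 116) = (-3 + √(1 + (4 - 1*(-1)²)))*(-61 - 116) = (-3 + √(1 + (4 - 1*1)))*(-177) = (-3 + √(1 + (4 - 1)))*(-177) = (-3 + √(1 + 3))*(-177) = (-3 + √4)*(-177) = (-3 + 2)*(-177) = -1*(-177) = 177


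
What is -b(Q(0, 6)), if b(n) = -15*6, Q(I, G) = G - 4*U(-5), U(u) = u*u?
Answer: 90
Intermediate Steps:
U(u) = u²
Q(I, G) = -100 + G (Q(I, G) = G - 4*(-5)² = G - 4*25 = G - 100 = -100 + G)
b(n) = -90
-b(Q(0, 6)) = -1*(-90) = 90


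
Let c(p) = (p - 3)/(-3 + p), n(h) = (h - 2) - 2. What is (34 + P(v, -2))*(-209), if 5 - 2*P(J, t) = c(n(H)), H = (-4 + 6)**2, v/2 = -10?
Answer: -7524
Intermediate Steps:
v = -20 (v = 2*(-10) = -20)
H = 4 (H = 2**2 = 4)
n(h) = -4 + h (n(h) = (-2 + h) - 2 = -4 + h)
c(p) = 1 (c(p) = (-3 + p)/(-3 + p) = 1)
P(J, t) = 2 (P(J, t) = 5/2 - 1/2*1 = 5/2 - 1/2 = 2)
(34 + P(v, -2))*(-209) = (34 + 2)*(-209) = 36*(-209) = -7524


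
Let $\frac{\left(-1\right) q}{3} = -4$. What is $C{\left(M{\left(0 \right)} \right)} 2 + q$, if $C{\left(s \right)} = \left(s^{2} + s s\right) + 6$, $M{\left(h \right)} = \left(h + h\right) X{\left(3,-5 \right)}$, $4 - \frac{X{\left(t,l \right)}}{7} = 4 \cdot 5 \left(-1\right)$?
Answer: $24$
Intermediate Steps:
$q = 12$ ($q = \left(-3\right) \left(-4\right) = 12$)
$X{\left(t,l \right)} = 168$ ($X{\left(t,l \right)} = 28 - 7 \cdot 4 \cdot 5 \left(-1\right) = 28 - 7 \cdot 20 \left(-1\right) = 28 - -140 = 28 + 140 = 168$)
$M{\left(h \right)} = 336 h$ ($M{\left(h \right)} = \left(h + h\right) 168 = 2 h 168 = 336 h$)
$C{\left(s \right)} = 6 + 2 s^{2}$ ($C{\left(s \right)} = \left(s^{2} + s^{2}\right) + 6 = 2 s^{2} + 6 = 6 + 2 s^{2}$)
$C{\left(M{\left(0 \right)} \right)} 2 + q = \left(6 + 2 \left(336 \cdot 0\right)^{2}\right) 2 + 12 = \left(6 + 2 \cdot 0^{2}\right) 2 + 12 = \left(6 + 2 \cdot 0\right) 2 + 12 = \left(6 + 0\right) 2 + 12 = 6 \cdot 2 + 12 = 12 + 12 = 24$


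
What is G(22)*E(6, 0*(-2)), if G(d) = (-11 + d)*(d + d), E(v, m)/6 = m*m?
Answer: 0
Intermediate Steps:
E(v, m) = 6*m² (E(v, m) = 6*(m*m) = 6*m²)
G(d) = 2*d*(-11 + d) (G(d) = (-11 + d)*(2*d) = 2*d*(-11 + d))
G(22)*E(6, 0*(-2)) = (2*22*(-11 + 22))*(6*(0*(-2))²) = (2*22*11)*(6*0²) = 484*(6*0) = 484*0 = 0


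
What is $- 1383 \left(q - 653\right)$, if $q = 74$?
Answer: $800757$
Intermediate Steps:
$- 1383 \left(q - 653\right) = - 1383 \left(74 - 653\right) = \left(-1383\right) \left(-579\right) = 800757$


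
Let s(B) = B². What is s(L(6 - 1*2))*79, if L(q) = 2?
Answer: 316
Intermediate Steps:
s(L(6 - 1*2))*79 = 2²*79 = 4*79 = 316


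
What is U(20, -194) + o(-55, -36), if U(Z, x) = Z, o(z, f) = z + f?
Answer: -71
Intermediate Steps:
o(z, f) = f + z
U(20, -194) + o(-55, -36) = 20 + (-36 - 55) = 20 - 91 = -71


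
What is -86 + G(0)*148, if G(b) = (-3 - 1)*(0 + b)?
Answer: -86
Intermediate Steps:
G(b) = -4*b
-86 + G(0)*148 = -86 - 4*0*148 = -86 + 0*148 = -86 + 0 = -86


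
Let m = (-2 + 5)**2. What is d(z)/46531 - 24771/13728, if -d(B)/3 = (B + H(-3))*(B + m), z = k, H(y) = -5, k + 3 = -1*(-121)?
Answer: -581216995/212925856 ≈ -2.7297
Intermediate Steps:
k = 118 (k = -3 - 1*(-121) = -3 + 121 = 118)
z = 118
m = 9 (m = 3**2 = 9)
d(B) = -3*(-5 + B)*(9 + B) (d(B) = -3*(B - 5)*(B + 9) = -3*(-5 + B)*(9 + B))
d(z)/46531 - 24771/13728 = (135 - 12*118 - 3*118**2)/46531 - 24771/13728 = (135 - 1416 - 3*13924)*(1/46531) - 24771*1/13728 = (135 - 1416 - 41772)*(1/46531) - 8257/4576 = -43053*1/46531 - 8257/4576 = -43053/46531 - 8257/4576 = -581216995/212925856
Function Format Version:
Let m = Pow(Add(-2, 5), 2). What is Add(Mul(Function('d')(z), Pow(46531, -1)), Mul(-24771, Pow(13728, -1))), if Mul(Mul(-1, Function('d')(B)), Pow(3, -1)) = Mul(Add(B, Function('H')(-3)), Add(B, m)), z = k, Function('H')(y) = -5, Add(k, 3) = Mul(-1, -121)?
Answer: Rational(-581216995, 212925856) ≈ -2.7297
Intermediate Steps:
k = 118 (k = Add(-3, Mul(-1, -121)) = Add(-3, 121) = 118)
z = 118
m = 9 (m = Pow(3, 2) = 9)
Function('d')(B) = Mul(-3, Add(-5, B), Add(9, B)) (Function('d')(B) = Mul(-3, Mul(Add(B, -5), Add(B, 9))) = Mul(-3, Mul(Add(-5, B), Add(9, B))) = Mul(-3, Add(-5, B), Add(9, B)))
Add(Mul(Function('d')(z), Pow(46531, -1)), Mul(-24771, Pow(13728, -1))) = Add(Mul(Add(135, Mul(-12, 118), Mul(-3, Pow(118, 2))), Pow(46531, -1)), Mul(-24771, Pow(13728, -1))) = Add(Mul(Add(135, -1416, Mul(-3, 13924)), Rational(1, 46531)), Mul(-24771, Rational(1, 13728))) = Add(Mul(Add(135, -1416, -41772), Rational(1, 46531)), Rational(-8257, 4576)) = Add(Mul(-43053, Rational(1, 46531)), Rational(-8257, 4576)) = Add(Rational(-43053, 46531), Rational(-8257, 4576)) = Rational(-581216995, 212925856)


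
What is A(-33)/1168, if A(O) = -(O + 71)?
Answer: -19/584 ≈ -0.032534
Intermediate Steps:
A(O) = -71 - O (A(O) = -(71 + O) = -71 - O)
A(-33)/1168 = (-71 - 1*(-33))/1168 = (-71 + 33)*(1/1168) = -38*1/1168 = -19/584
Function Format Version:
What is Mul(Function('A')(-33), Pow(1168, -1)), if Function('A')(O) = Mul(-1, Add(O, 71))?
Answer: Rational(-19, 584) ≈ -0.032534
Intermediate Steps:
Function('A')(O) = Add(-71, Mul(-1, O)) (Function('A')(O) = Mul(-1, Add(71, O)) = Add(-71, Mul(-1, O)))
Mul(Function('A')(-33), Pow(1168, -1)) = Mul(Add(-71, Mul(-1, -33)), Pow(1168, -1)) = Mul(Add(-71, 33), Rational(1, 1168)) = Mul(-38, Rational(1, 1168)) = Rational(-19, 584)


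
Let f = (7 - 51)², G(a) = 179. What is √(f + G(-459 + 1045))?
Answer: 3*√235 ≈ 45.989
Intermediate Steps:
f = 1936 (f = (-44)² = 1936)
√(f + G(-459 + 1045)) = √(1936 + 179) = √2115 = 3*√235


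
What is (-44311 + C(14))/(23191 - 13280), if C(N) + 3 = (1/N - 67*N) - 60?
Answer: -634367/138754 ≈ -4.5719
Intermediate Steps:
C(N) = -63 + 1/N - 67*N (C(N) = -3 + ((1/N - 67*N) - 60) = -3 + (-60 + 1/N - 67*N) = -63 + 1/N - 67*N)
(-44311 + C(14))/(23191 - 13280) = (-44311 + (-63 + 1/14 - 67*14))/(23191 - 13280) = (-44311 + (-63 + 1/14 - 938))/9911 = (-44311 - 14013/14)*(1/9911) = -634367/14*1/9911 = -634367/138754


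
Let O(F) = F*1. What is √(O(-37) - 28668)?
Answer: I*√28705 ≈ 169.43*I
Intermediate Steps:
O(F) = F
√(O(-37) - 28668) = √(-37 - 28668) = √(-28705) = I*√28705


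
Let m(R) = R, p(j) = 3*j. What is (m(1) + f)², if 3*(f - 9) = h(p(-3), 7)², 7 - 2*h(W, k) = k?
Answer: 100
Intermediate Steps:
h(W, k) = 7/2 - k/2
f = 9 (f = 9 + (7/2 - ½*7)²/3 = 9 + (7/2 - 7/2)²/3 = 9 + (⅓)*0² = 9 + (⅓)*0 = 9 + 0 = 9)
(m(1) + f)² = (1 + 9)² = 10² = 100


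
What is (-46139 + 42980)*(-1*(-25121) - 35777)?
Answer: 33662304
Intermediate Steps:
(-46139 + 42980)*(-1*(-25121) - 35777) = -3159*(25121 - 35777) = -3159*(-10656) = 33662304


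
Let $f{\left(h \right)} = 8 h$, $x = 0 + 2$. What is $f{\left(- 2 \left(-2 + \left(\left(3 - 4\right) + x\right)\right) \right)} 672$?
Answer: $10752$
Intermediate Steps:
$x = 2$
$f{\left(- 2 \left(-2 + \left(\left(3 - 4\right) + x\right)\right) \right)} 672 = 8 \left(- 2 \left(-2 + \left(\left(3 - 4\right) + 2\right)\right)\right) 672 = 8 \left(- 2 \left(-2 + \left(-1 + 2\right)\right)\right) 672 = 8 \left(- 2 \left(-2 + 1\right)\right) 672 = 8 \left(\left(-2\right) \left(-1\right)\right) 672 = 8 \cdot 2 \cdot 672 = 16 \cdot 672 = 10752$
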